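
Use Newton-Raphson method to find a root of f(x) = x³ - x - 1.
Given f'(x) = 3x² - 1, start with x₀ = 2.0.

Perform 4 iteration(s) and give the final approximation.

f(x) = x³ - x - 1
f'(x) = 3x² - 1
x₀ = 2.0

Newton-Raphson formula: x_{n+1} = x_n - f(x_n)/f'(x_n)

Iteration 1:
  f(2.000000) = 5.000000
  f'(2.000000) = 11.000000
  x_1 = 2.000000 - 5.000000/11.000000 = 1.545455
Iteration 2:
  f(1.545455) = 1.145755
  f'(1.545455) = 6.165289
  x_2 = 1.545455 - 1.145755/6.165289 = 1.359615
Iteration 3:
  f(1.359615) = 0.153705
  f'(1.359615) = 4.545658
  x_3 = 1.359615 - 0.153705/4.545658 = 1.325801
Iteration 4:
  f(1.325801) = 0.004625
  f'(1.325801) = 4.273248
  x_4 = 1.325801 - 0.004625/4.273248 = 1.324719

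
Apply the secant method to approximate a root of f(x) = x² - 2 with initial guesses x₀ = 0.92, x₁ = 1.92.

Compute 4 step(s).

f(x) = x² - 2
x₀ = 0.92, x₁ = 1.92

Secant formula: x_{n+1} = x_n - f(x_n)(x_n - x_{n-1})/(f(x_n) - f(x_{n-1}))

Iteration 1:
  f(0.920000) = -1.153600
  f(1.920000) = 1.686400
  x_2 = 1.920000 - 1.686400×(1.920000 - 0.920000)/(1.686400 - (-1.153600))
       = 1.326197
Iteration 2:
  f(1.920000) = 1.686400
  f(1.326197) = -0.241201
  x_3 = 1.326197 - (-0.241201)×(1.326197 - 1.920000)/(-0.241201 - 1.686400)
       = 1.400500
Iteration 3:
  f(1.326197) = -0.241201
  f(1.400500) = -0.038600
  x_4 = 1.400500 - (-0.038600)×(1.400500 - 1.326197)/(-0.038600 - (-0.241201))
       = 1.414656
Iteration 4:
  f(1.400500) = -0.038600
  f(1.414656) = 0.001252
  x_5 = 1.414656 - 0.001252×(1.414656 - 1.400500)/(0.001252 - (-0.038600))
       = 1.414211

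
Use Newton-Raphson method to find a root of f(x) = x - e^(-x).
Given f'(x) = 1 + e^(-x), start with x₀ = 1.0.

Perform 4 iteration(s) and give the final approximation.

f(x) = x - e^(-x)
f'(x) = 1 + e^(-x)
x₀ = 1.0

Newton-Raphson formula: x_{n+1} = x_n - f(x_n)/f'(x_n)

Iteration 1:
  f(1.000000) = 0.632121
  f'(1.000000) = 1.367879
  x_1 = 1.000000 - 0.632121/1.367879 = 0.537883
Iteration 2:
  f(0.537883) = -0.046100
  f'(0.537883) = 1.583983
  x_2 = 0.537883 - (-0.046100)/1.583983 = 0.566987
Iteration 3:
  f(0.566987) = -0.000245
  f'(0.566987) = 1.567232
  x_3 = 0.566987 - (-0.000245)/1.567232 = 0.567143
Iteration 4:
  f(0.567143) = 0.000000
  f'(0.567143) = 1.567143
  x_4 = 0.567143 - 0.000000/1.567143 = 0.567143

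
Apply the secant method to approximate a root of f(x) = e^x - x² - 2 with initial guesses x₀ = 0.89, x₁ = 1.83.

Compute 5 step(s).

f(x) = e^x - x² - 2
x₀ = 0.89, x₁ = 1.83

Secant formula: x_{n+1} = x_n - f(x_n)(x_n - x_{n-1})/(f(x_n) - f(x_{n-1}))

Iteration 1:
  f(0.890000) = -0.356970
  f(1.830000) = 0.884987
  x_2 = 1.830000 - 0.884987×(1.830000 - 0.890000)/(0.884987 - (-0.356970))
       = 1.160180
Iteration 2:
  f(1.830000) = 0.884987
  f(1.160180) = -0.155510
  x_3 = 1.160180 - (-0.155510)×(1.160180 - 1.830000)/(-0.155510 - 0.884987)
       = 1.260290
Iteration 3:
  f(1.160180) = -0.155510
  f(1.260290) = -0.061887
  x_4 = 1.260290 - (-0.061887)×(1.260290 - 1.160180)/(-0.061887 - (-0.155510))
       = 1.326465
Iteration 4:
  f(1.260290) = -0.061887
  f(1.326465) = 0.008191
  x_5 = 1.326465 - 0.008191×(1.326465 - 1.260290)/(0.008191 - (-0.061887))
       = 1.318730
Iteration 5:
  f(1.326465) = 0.008191
  f(1.318730) = -0.000379
  x_6 = 1.318730 - (-0.000379)×(1.318730 - 1.326465)/(-0.000379 - 0.008191)
       = 1.319072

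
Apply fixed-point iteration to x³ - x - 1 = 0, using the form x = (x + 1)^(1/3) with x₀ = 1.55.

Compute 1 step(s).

Equation: x³ - x - 1 = 0
Fixed-point form: x = (x + 1)^(1/3)
x₀ = 1.55

x_1 = g(1.550000) = 1.366197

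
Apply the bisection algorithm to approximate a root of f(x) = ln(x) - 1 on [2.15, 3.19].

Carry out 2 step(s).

f(x) = ln(x) - 1
Initial interval: [2.15, 3.19]

Iteration 1:
  c_1 = (2.150000 + 3.190000)/2 = 2.670000
  f(c_1) = f(2.670000) = -0.017922
  f(a) × f(c) ≥ 0, new interval: [2.670000, 3.190000]
Iteration 2:
  c_2 = (2.670000 + 3.190000)/2 = 2.930000
  f(c_2) = f(2.930000) = 0.075002
  f(a) × f(c) < 0, new interval: [2.670000, 2.930000]

After 2 iteration(s), the approximation is c_2 = 2.930000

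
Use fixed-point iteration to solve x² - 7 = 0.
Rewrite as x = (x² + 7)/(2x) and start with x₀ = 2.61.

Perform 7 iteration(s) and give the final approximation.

Equation: x² - 7 = 0
Fixed-point form: x = (x² + 7)/(2x)
x₀ = 2.61

x_1 = g(2.610000) = 2.645996
x_2 = g(2.645996) = 2.645751
x_3 = g(2.645751) = 2.645751
x_4 = g(2.645751) = 2.645751
x_5 = g(2.645751) = 2.645751
x_6 = g(2.645751) = 2.645751
x_7 = g(2.645751) = 2.645751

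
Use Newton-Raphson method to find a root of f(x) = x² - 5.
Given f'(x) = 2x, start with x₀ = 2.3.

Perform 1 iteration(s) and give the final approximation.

f(x) = x² - 5
f'(x) = 2x
x₀ = 2.3

Newton-Raphson formula: x_{n+1} = x_n - f(x_n)/f'(x_n)

Iteration 1:
  f(2.300000) = 0.290000
  f'(2.300000) = 4.600000
  x_1 = 2.300000 - 0.290000/4.600000 = 2.236957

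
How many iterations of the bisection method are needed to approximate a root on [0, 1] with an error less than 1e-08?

We need (b-a)/2^n ≤ 1e-08
(1 - 0)/2^n ≤ 1e-08
1/2^n ≤ 1e-08
2^n ≥ 100000000
n ≥ log₂(100000000) = 26.58
n ≥ 27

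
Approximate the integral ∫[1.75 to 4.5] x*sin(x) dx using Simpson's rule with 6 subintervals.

f(x) = x*sin(x)
a = 1.75, b = 4.5, n = 6
h = (b - a)/n = 0.458333

Simpson's rule: (h/3)[f(x₀) + 4f(x₁) + 2f(x₂) + ... + f(xₙ)]

x_0 = 1.7500, f(x_0) = 1.721975, coefficient = 1
x_1 = 2.2083, f(x_1) = 1.774538, coefficient = 4
x_2 = 2.6667, f(x_2) = 1.219394, coefficient = 2
x_3 = 3.1250, f(x_3) = 0.051850, coefficient = 4
x_4 = 3.5833, f(x_4) = -1.531924, coefficient = 2
x_5 = 4.0417, f(x_5) = -3.166132, coefficient = 4
x_6 = 4.5000, f(x_6) = -4.398886, coefficient = 1

I ≈ (0.458333/3) × -8.660951 = -1.323201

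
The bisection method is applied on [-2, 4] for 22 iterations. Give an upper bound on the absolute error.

Bisection error bound: |error| ≤ (b-a)/2^n
|error| ≤ (4 - (-2))/2^22 = 6/2^22
|error| ≤ 0.0000014305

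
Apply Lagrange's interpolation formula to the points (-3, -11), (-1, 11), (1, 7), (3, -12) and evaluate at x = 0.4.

Lagrange interpolation formula:
P(x) = Σ yᵢ × Lᵢ(x)
where Lᵢ(x) = Π_{j≠i} (x - xⱼ)/(xᵢ - xⱼ)

L_0(0.4) = (0.4 - (-1))/(-3 - (-1)) × (0.4 - 1)/(-3 - 1) × (0.4 - 3)/(-3 - 3) = -0.045500
L_1(0.4) = (0.4 - (-3))/(-1 - (-3)) × (0.4 - 1)/(-1 - 1) × (0.4 - 3)/(-1 - 3) = 0.331500
L_2(0.4) = (0.4 - (-3))/(1 - (-3)) × (0.4 - (-1))/(1 - (-1)) × (0.4 - 3)/(1 - 3) = 0.773500
L_3(0.4) = (0.4 - (-3))/(3 - (-3)) × (0.4 - (-1))/(3 - (-1)) × (0.4 - 1)/(3 - 1) = -0.059500

P(0.4) = (-11)×L_0(0.4) + 11×L_1(0.4) + 7×L_2(0.4) + (-12)×L_3(0.4)
P(0.4) = 10.275500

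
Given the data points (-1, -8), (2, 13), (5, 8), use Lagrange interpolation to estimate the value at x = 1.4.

Lagrange interpolation formula:
P(x) = Σ yᵢ × Lᵢ(x)
where Lᵢ(x) = Π_{j≠i} (x - xⱼ)/(xᵢ - xⱼ)

L_0(1.4) = (1.4 - 2)/(-1 - 2) × (1.4 - 5)/(-1 - 5) = 0.120000
L_1(1.4) = (1.4 - (-1))/(2 - (-1)) × (1.4 - 5)/(2 - 5) = 0.960000
L_2(1.4) = (1.4 - (-1))/(5 - (-1)) × (1.4 - 2)/(5 - 2) = -0.080000

P(1.4) = (-8)×L_0(1.4) + 13×L_1(1.4) + 8×L_2(1.4)
P(1.4) = 10.880000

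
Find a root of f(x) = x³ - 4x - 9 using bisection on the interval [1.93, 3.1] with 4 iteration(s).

f(x) = x³ - 4x - 9
Initial interval: [1.93, 3.1]

Iteration 1:
  c_1 = (1.930000 + 3.100000)/2 = 2.515000
  f(c_1) = f(2.515000) = -3.152059
  f(a) × f(c) ≥ 0, new interval: [2.515000, 3.100000]
Iteration 2:
  c_2 = (2.515000 + 3.100000)/2 = 2.807500
  f(c_2) = f(2.807500) = 1.898873
  f(a) × f(c) < 0, new interval: [2.515000, 2.807500]
Iteration 3:
  c_3 = (2.515000 + 2.807500)/2 = 2.661250
  f(c_3) = f(2.661250) = -0.797358
  f(a) × f(c) ≥ 0, new interval: [2.661250, 2.807500]
Iteration 4:
  c_4 = (2.661250 + 2.807500)/2 = 2.734375
  f(c_4) = f(2.734375) = 0.506893
  f(a) × f(c) < 0, new interval: [2.661250, 2.734375]

After 4 iteration(s), the approximation is c_4 = 2.734375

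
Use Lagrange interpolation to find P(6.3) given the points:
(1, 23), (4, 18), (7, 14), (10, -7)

Lagrange interpolation formula:
P(x) = Σ yᵢ × Lᵢ(x)
where Lᵢ(x) = Π_{j≠i} (x - xⱼ)/(xᵢ - xⱼ)

L_0(6.3) = (6.3 - 4)/(1 - 4) × (6.3 - 7)/(1 - 7) × (6.3 - 10)/(1 - 10) = -0.036772
L_1(6.3) = (6.3 - 1)/(4 - 1) × (6.3 - 7)/(4 - 7) × (6.3 - 10)/(4 - 10) = 0.254204
L_2(6.3) = (6.3 - 1)/(7 - 1) × (6.3 - 4)/(7 - 4) × (6.3 - 10)/(7 - 10) = 0.835241
L_3(6.3) = (6.3 - 1)/(10 - 1) × (6.3 - 4)/(10 - 4) × (6.3 - 7)/(10 - 7) = -0.052673

P(6.3) = 23×L_0(6.3) + 18×L_1(6.3) + 14×L_2(6.3) + (-7)×L_3(6.3)
P(6.3) = 15.792000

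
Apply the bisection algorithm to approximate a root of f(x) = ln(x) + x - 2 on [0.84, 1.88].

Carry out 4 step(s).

f(x) = ln(x) + x - 2
Initial interval: [0.84, 1.88]

Iteration 1:
  c_1 = (0.840000 + 1.880000)/2 = 1.360000
  f(c_1) = f(1.360000) = -0.332515
  f(a) × f(c) ≥ 0, new interval: [1.360000, 1.880000]
Iteration 2:
  c_2 = (1.360000 + 1.880000)/2 = 1.620000
  f(c_2) = f(1.620000) = 0.102426
  f(a) × f(c) < 0, new interval: [1.360000, 1.620000]
Iteration 3:
  c_3 = (1.360000 + 1.620000)/2 = 1.490000
  f(c_3) = f(1.490000) = -0.111224
  f(a) × f(c) ≥ 0, new interval: [1.490000, 1.620000]
Iteration 4:
  c_4 = (1.490000 + 1.620000)/2 = 1.555000
  f(c_4) = f(1.555000) = -0.003524
  f(a) × f(c) ≥ 0, new interval: [1.555000, 1.620000]

After 4 iteration(s), the approximation is c_4 = 1.555000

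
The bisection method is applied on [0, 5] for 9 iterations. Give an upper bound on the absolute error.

Bisection error bound: |error| ≤ (b-a)/2^n
|error| ≤ (5 - 0)/2^9 = 5/2^9
|error| ≤ 0.0097656250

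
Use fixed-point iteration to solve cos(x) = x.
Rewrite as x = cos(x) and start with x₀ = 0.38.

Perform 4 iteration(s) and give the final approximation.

Equation: cos(x) = x
Fixed-point form: x = cos(x)
x₀ = 0.38

x_1 = g(0.380000) = 0.928665
x_2 = g(0.928665) = 0.598904
x_3 = g(0.598904) = 0.825954
x_4 = g(0.825954) = 0.677856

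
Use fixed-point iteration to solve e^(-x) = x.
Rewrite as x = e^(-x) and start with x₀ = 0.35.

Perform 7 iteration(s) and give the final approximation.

Equation: e^(-x) = x
Fixed-point form: x = e^(-x)
x₀ = 0.35

x_1 = g(0.350000) = 0.704688
x_2 = g(0.704688) = 0.494263
x_3 = g(0.494263) = 0.610020
x_4 = g(0.610020) = 0.543340
x_5 = g(0.543340) = 0.580805
x_6 = g(0.580805) = 0.559448
x_7 = g(0.559448) = 0.571525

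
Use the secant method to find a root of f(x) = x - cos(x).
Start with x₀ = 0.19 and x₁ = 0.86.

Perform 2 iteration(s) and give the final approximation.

f(x) = x - cos(x)
x₀ = 0.19, x₁ = 0.86

Secant formula: x_{n+1} = x_n - f(x_n)(x_n - x_{n-1})/(f(x_n) - f(x_{n-1}))

Iteration 1:
  f(0.190000) = -0.792004
  f(0.860000) = 0.207563
  x_2 = 0.860000 - 0.207563×(0.860000 - 0.190000)/(0.207563 - (-0.792004))
       = 0.720873
Iteration 2:
  f(0.860000) = 0.207563
  f(0.720873) = -0.030357
  x_3 = 0.720873 - (-0.030357)×(0.720873 - 0.860000)/(-0.030357 - 0.207563)
       = 0.738625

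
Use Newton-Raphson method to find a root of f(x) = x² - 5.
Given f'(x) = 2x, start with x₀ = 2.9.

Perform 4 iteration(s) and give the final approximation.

f(x) = x² - 5
f'(x) = 2x
x₀ = 2.9

Newton-Raphson formula: x_{n+1} = x_n - f(x_n)/f'(x_n)

Iteration 1:
  f(2.900000) = 3.410000
  f'(2.900000) = 5.800000
  x_1 = 2.900000 - 3.410000/5.800000 = 2.312069
Iteration 2:
  f(2.312069) = 0.345663
  f'(2.312069) = 4.624138
  x_2 = 2.312069 - 0.345663/4.624138 = 2.237317
Iteration 3:
  f(2.237317) = 0.005588
  f'(2.237317) = 4.474634
  x_3 = 2.237317 - 0.005588/4.474634 = 2.236068
Iteration 4:
  f(2.236068) = 0.000002
  f'(2.236068) = 4.472137
  x_4 = 2.236068 - 0.000002/4.472137 = 2.236068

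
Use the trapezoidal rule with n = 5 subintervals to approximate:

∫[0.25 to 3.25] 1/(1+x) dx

f(x) = 1/(1+x)
a = 0.25, b = 3.25, n = 5
h = (b - a)/n = 0.600000

Trapezoidal rule: (h/2)[f(x₀) + 2f(x₁) + 2f(x₂) + ... + f(xₙ)]

x_0 = 0.2500, f(x_0) = 0.800000, coefficient = 1
x_1 = 0.8500, f(x_1) = 0.540541, coefficient = 2
x_2 = 1.4500, f(x_2) = 0.408163, coefficient = 2
x_3 = 2.0500, f(x_3) = 0.327869, coefficient = 2
x_4 = 2.6500, f(x_4) = 0.273973, coefficient = 2
x_5 = 3.2500, f(x_5) = 0.235294, coefficient = 1

I ≈ (0.600000/2) × 4.136385 = 1.240915
Exact value: 1.223775
Error: 0.017140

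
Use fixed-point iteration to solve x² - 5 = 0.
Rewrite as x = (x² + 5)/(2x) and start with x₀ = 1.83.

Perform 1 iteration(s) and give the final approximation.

Equation: x² - 5 = 0
Fixed-point form: x = (x² + 5)/(2x)
x₀ = 1.83

x_1 = g(1.830000) = 2.281120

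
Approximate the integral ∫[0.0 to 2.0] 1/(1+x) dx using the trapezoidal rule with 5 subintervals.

f(x) = 1/(1+x)
a = 0.0, b = 2.0, n = 5
h = (b - a)/n = 0.400000

Trapezoidal rule: (h/2)[f(x₀) + 2f(x₁) + 2f(x₂) + ... + f(xₙ)]

x_0 = 0.0000, f(x_0) = 1.000000, coefficient = 1
x_1 = 0.4000, f(x_1) = 0.714286, coefficient = 2
x_2 = 0.8000, f(x_2) = 0.555556, coefficient = 2
x_3 = 1.2000, f(x_3) = 0.454545, coefficient = 2
x_4 = 1.6000, f(x_4) = 0.384615, coefficient = 2
x_5 = 2.0000, f(x_5) = 0.333333, coefficient = 1

I ≈ (0.400000/2) × 5.551338 = 1.110268
Exact value: 1.098612
Error: 0.011655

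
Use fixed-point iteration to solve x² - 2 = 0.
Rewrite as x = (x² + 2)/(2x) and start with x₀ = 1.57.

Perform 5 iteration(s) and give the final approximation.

Equation: x² - 2 = 0
Fixed-point form: x = (x² + 2)/(2x)
x₀ = 1.57

x_1 = g(1.570000) = 1.421943
x_2 = g(1.421943) = 1.414235
x_3 = g(1.414235) = 1.414214
x_4 = g(1.414214) = 1.414214
x_5 = g(1.414214) = 1.414214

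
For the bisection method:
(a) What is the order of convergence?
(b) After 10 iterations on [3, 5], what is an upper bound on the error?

(a) Bisection has linear (order 1) convergence; the error is halved each step.

(b) Error bound = (b-a)/2^n = (5 - 3)/2^{10}
    = 2/2^{10}

(a) 1 (linear); (b) error ≤ 1.95e-03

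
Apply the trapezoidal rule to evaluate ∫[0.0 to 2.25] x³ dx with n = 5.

f(x) = x³
a = 0.0, b = 2.25, n = 5
h = (b - a)/n = 0.450000

Trapezoidal rule: (h/2)[f(x₀) + 2f(x₁) + 2f(x₂) + ... + f(xₙ)]

x_0 = 0.0000, f(x_0) = 0.000000, coefficient = 1
x_1 = 0.4500, f(x_1) = 0.091125, coefficient = 2
x_2 = 0.9000, f(x_2) = 0.729000, coefficient = 2
x_3 = 1.3500, f(x_3) = 2.460375, coefficient = 2
x_4 = 1.8000, f(x_4) = 5.832000, coefficient = 2
x_5 = 2.2500, f(x_5) = 11.390625, coefficient = 1

I ≈ (0.450000/2) × 29.615625 = 6.663516
Exact value: 6.407227
Error: 0.256289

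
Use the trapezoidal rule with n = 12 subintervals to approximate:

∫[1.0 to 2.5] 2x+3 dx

f(x) = 2x+3
a = 1.0, b = 2.5, n = 12
h = (b - a)/n = 0.125000

Trapezoidal rule: (h/2)[f(x₀) + 2f(x₁) + 2f(x₂) + ... + f(xₙ)]

x_0 = 1.0000, f(x_0) = 5.000000, coefficient = 1
x_1 = 1.1250, f(x_1) = 5.250000, coefficient = 2
x_2 = 1.2500, f(x_2) = 5.500000, coefficient = 2
x_3 = 1.3750, f(x_3) = 5.750000, coefficient = 2
x_4 = 1.5000, f(x_4) = 6.000000, coefficient = 2
x_5 = 1.6250, f(x_5) = 6.250000, coefficient = 2
x_6 = 1.7500, f(x_6) = 6.500000, coefficient = 2
x_7 = 1.8750, f(x_7) = 6.750000, coefficient = 2
x_8 = 2.0000, f(x_8) = 7.000000, coefficient = 2
x_9 = 2.1250, f(x_9) = 7.250000, coefficient = 2
x_10 = 2.2500, f(x_10) = 7.500000, coefficient = 2
x_11 = 2.3750, f(x_11) = 7.750000, coefficient = 2
x_12 = 2.5000, f(x_12) = 8.000000, coefficient = 1

I ≈ (0.125000/2) × 156.000000 = 9.750000
Exact value: 9.750000
Error: 0.000000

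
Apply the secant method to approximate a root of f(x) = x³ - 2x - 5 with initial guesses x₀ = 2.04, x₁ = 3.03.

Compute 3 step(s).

f(x) = x³ - 2x - 5
x₀ = 2.04, x₁ = 3.03

Secant formula: x_{n+1} = x_n - f(x_n)(x_n - x_{n-1})/(f(x_n) - f(x_{n-1}))

Iteration 1:
  f(2.040000) = -0.590336
  f(3.030000) = 16.758127
  x_2 = 3.030000 - 16.758127×(3.030000 - 2.040000)/(16.758127 - (-0.590336))
       = 2.073688
Iteration 2:
  f(3.030000) = 16.758127
  f(2.073688) = -0.230142
  x_3 = 2.073688 - (-0.230142)×(2.073688 - 3.030000)/(-0.230142 - 16.758127)
       = 2.086643
Iteration 3:
  f(2.073688) = -0.230142
  f(2.086643) = -0.087876
  x_4 = 2.086643 - (-0.087876)×(2.086643 - 2.073688)/(-0.087876 - (-0.230142))
       = 2.094645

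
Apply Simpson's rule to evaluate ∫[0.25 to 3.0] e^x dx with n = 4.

f(x) = e^x
a = 0.25, b = 3.0, n = 4
h = (b - a)/n = 0.687500

Simpson's rule: (h/3)[f(x₀) + 4f(x₁) + 2f(x₂) + ... + f(xₙ)]

x_0 = 0.2500, f(x_0) = 1.284025, coefficient = 1
x_1 = 0.9375, f(x_1) = 2.553589, coefficient = 4
x_2 = 1.6250, f(x_2) = 5.078419, coefficient = 2
x_3 = 2.3125, f(x_3) = 10.099642, coefficient = 4
x_4 = 3.0000, f(x_4) = 20.085537, coefficient = 1

I ≈ (0.687500/3) × 82.139327 = 18.823596
Exact value: 18.801512
Error: 0.022084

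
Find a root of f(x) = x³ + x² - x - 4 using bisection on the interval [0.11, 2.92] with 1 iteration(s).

f(x) = x³ + x² - x - 4
Initial interval: [0.11, 2.92]

Iteration 1:
  c_1 = (0.110000 + 2.920000)/2 = 1.515000
  f(c_1) = f(1.515000) = 0.257491
  f(a) × f(c) < 0, new interval: [0.110000, 1.515000]

After 1 iteration(s), the approximation is c_1 = 1.515000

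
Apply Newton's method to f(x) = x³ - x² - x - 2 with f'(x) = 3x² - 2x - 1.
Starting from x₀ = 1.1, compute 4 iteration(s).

f(x) = x³ - x² - x - 2
f'(x) = 3x² - 2x - 1
x₀ = 1.1

Newton-Raphson formula: x_{n+1} = x_n - f(x_n)/f'(x_n)

Iteration 1:
  f(1.100000) = -2.979000
  f'(1.100000) = 0.430000
  x_1 = 1.100000 - (-2.979000)/0.430000 = 8.027907
Iteration 2:
  f(8.027907) = 442.901655
  f'(8.027907) = 176.286057
  x_2 = 8.027907 - 442.901655/176.286057 = 5.515504
Iteration 3:
  f(5.515504) = 129.849652
  f'(5.515504) = 79.231338
  x_3 = 5.515504 - 129.849652/79.231338 = 3.876636
Iteration 4:
  f(3.876636) = 37.354348
  f'(3.876636) = 36.331657
  x_4 = 3.876636 - 37.354348/36.331657 = 2.848488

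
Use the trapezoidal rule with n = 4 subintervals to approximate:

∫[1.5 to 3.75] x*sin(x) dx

f(x) = x*sin(x)
a = 1.5, b = 3.75, n = 4
h = (b - a)/n = 0.562500

Trapezoidal rule: (h/2)[f(x₀) + 2f(x₁) + 2f(x₂) + ... + f(xₙ)]

x_0 = 1.5000, f(x_0) = 1.496242, coefficient = 1
x_1 = 2.0625, f(x_1) = 1.818155, coefficient = 2
x_2 = 2.6250, f(x_2) = 1.296541, coefficient = 2
x_3 = 3.1875, f(x_3) = -0.146278, coefficient = 2
x_4 = 3.7500, f(x_4) = -2.143355, coefficient = 1

I ≈ (0.562500/2) × 5.289723 = 1.487735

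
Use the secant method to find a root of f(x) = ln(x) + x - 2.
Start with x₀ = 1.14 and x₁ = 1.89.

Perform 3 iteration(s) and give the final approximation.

f(x) = ln(x) + x - 2
x₀ = 1.14, x₁ = 1.89

Secant formula: x_{n+1} = x_n - f(x_n)(x_n - x_{n-1})/(f(x_n) - f(x_{n-1}))

Iteration 1:
  f(1.140000) = -0.728972
  f(1.890000) = 0.526577
  x_2 = 1.890000 - 0.526577×(1.890000 - 1.140000)/(0.526577 - (-0.728972))
       = 1.575450
Iteration 2:
  f(1.890000) = 0.526577
  f(1.575450) = 0.029991
  x_3 = 1.575450 - 0.029991×(1.575450 - 1.890000)/(0.029991 - 0.526577)
       = 1.556453
Iteration 3:
  f(1.575450) = 0.029991
  f(1.556453) = -0.001138
  x_4 = 1.556453 - (-0.001138)×(1.556453 - 1.575450)/(-0.001138 - 0.029991)
       = 1.557147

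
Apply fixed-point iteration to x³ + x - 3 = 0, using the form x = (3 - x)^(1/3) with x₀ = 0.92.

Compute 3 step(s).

Equation: x³ + x - 3 = 0
Fixed-point form: x = (3 - x)^(1/3)
x₀ = 0.92

x_1 = g(0.920000) = 1.276501
x_2 = g(1.276501) = 1.198957
x_3 = g(1.198957) = 1.216675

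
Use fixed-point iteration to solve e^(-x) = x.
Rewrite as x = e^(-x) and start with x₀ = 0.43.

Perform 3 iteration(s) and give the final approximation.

Equation: e^(-x) = x
Fixed-point form: x = e^(-x)
x₀ = 0.43

x_1 = g(0.430000) = 0.650509
x_2 = g(0.650509) = 0.521780
x_3 = g(0.521780) = 0.593463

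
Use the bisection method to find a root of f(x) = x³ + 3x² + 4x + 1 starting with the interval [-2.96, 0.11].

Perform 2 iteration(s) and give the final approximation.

f(x) = x³ + 3x² + 4x + 1
Initial interval: [-2.96, 0.11]

Iteration 1:
  c_1 = (-2.960000 + 0.110000)/2 = -1.425000
  f(c_1) = f(-1.425000) = -1.501766
  f(a) × f(c) ≥ 0, new interval: [-1.425000, 0.110000]
Iteration 2:
  c_2 = (-1.425000 + 0.110000)/2 = -0.657500
  f(c_2) = f(-0.657500) = -0.617323
  f(a) × f(c) ≥ 0, new interval: [-0.657500, 0.110000]

After 2 iteration(s), the approximation is c_2 = -0.657500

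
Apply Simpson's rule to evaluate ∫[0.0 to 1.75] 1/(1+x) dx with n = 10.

f(x) = 1/(1+x)
a = 0.0, b = 1.75, n = 10
h = (b - a)/n = 0.175000

Simpson's rule: (h/3)[f(x₀) + 4f(x₁) + 2f(x₂) + ... + f(xₙ)]

x_0 = 0.0000, f(x_0) = 1.000000, coefficient = 1
x_1 = 0.1750, f(x_1) = 0.851064, coefficient = 4
x_2 = 0.3500, f(x_2) = 0.740741, coefficient = 2
x_3 = 0.5250, f(x_3) = 0.655738, coefficient = 4
x_4 = 0.7000, f(x_4) = 0.588235, coefficient = 2
x_5 = 0.8750, f(x_5) = 0.533333, coefficient = 4
x_6 = 1.0500, f(x_6) = 0.487805, coefficient = 2
x_7 = 1.2250, f(x_7) = 0.449438, coefficient = 4
x_8 = 1.4000, f(x_8) = 0.416667, coefficient = 2
x_9 = 1.5750, f(x_9) = 0.388350, coefficient = 4
x_10 = 1.7500, f(x_10) = 0.363636, coefficient = 1

I ≈ (0.175000/3) × 17.342222 = 1.011630
Exact value: 1.011601
Error: 0.000029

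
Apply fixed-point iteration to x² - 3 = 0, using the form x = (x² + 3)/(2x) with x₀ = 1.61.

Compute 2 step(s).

Equation: x² - 3 = 0
Fixed-point form: x = (x² + 3)/(2x)
x₀ = 1.61

x_1 = g(1.610000) = 1.736677
x_2 = g(1.736677) = 1.732057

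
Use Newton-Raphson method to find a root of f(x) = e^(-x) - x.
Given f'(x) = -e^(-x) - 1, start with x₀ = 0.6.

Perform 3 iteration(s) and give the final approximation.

f(x) = e^(-x) - x
f'(x) = -e^(-x) - 1
x₀ = 0.6

Newton-Raphson formula: x_{n+1} = x_n - f(x_n)/f'(x_n)

Iteration 1:
  f(0.600000) = -0.051188
  f'(0.600000) = -1.548812
  x_1 = 0.600000 - (-0.051188)/(-1.548812) = 0.566950
Iteration 2:
  f(0.566950) = 0.000303
  f'(0.566950) = -1.567253
  x_2 = 0.566950 - 0.000303/(-1.567253) = 0.567143
Iteration 3:
  f(0.567143) = 0.000000
  f'(0.567143) = -1.567143
  x_3 = 0.567143 - 0.000000/(-1.567143) = 0.567143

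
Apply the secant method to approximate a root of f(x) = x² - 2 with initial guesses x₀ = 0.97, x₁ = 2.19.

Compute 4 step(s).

f(x) = x² - 2
x₀ = 0.97, x₁ = 2.19

Secant formula: x_{n+1} = x_n - f(x_n)(x_n - x_{n-1})/(f(x_n) - f(x_{n-1}))

Iteration 1:
  f(0.970000) = -1.059100
  f(2.190000) = 2.796100
  x_2 = 2.190000 - 2.796100×(2.190000 - 0.970000)/(2.796100 - (-1.059100))
       = 1.305158
Iteration 2:
  f(2.190000) = 2.796100
  f(1.305158) = -0.296562
  x_3 = 1.305158 - (-0.296562)×(1.305158 - 2.190000)/(-0.296562 - 2.796100)
       = 1.390008
Iteration 3:
  f(1.305158) = -0.296562
  f(1.390008) = -0.067879
  x_4 = 1.390008 - (-0.067879)×(1.390008 - 1.305158)/(-0.067879 - (-0.296562))
       = 1.415193
Iteration 4:
  f(1.390008) = -0.067879
  f(1.415193) = 0.002771
  x_5 = 1.415193 - 0.002771×(1.415193 - 1.390008)/(0.002771 - (-0.067879))
       = 1.414205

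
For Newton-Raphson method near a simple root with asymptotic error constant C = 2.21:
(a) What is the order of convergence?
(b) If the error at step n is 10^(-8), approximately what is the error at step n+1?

(a) Newton-Raphson has quadratic (order 2) convergence near simple roots.
    This means |e_{n+1}| ≈ C|e_n|².

(b) With |e_n| = 10^(-8) and C = 2.21:
    |e_{n+1}| ≈ 2.21 × (10^(-8))² = 2.21 × 10^(-16)

(a) 2 (quadratic); (b) |e_{n+1}| ≈ 2.210e-16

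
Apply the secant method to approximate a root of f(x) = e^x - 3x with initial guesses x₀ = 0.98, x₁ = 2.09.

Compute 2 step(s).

f(x) = e^x - 3x
x₀ = 0.98, x₁ = 2.09

Secant formula: x_{n+1} = x_n - f(x_n)(x_n - x_{n-1})/(f(x_n) - f(x_{n-1}))

Iteration 1:
  f(0.980000) = -0.275544
  f(2.090000) = 1.814915
  x_2 = 2.090000 - 1.814915×(2.090000 - 0.980000)/(1.814915 - (-0.275544))
       = 1.126309
Iteration 2:
  f(2.090000) = 1.814915
  f(1.126309) = -0.294675
  x_3 = 1.126309 - (-0.294675)×(1.126309 - 2.090000)/(-0.294675 - 1.814915)
       = 1.260921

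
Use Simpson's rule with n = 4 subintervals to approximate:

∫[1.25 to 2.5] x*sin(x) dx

f(x) = x*sin(x)
a = 1.25, b = 2.5, n = 4
h = (b - a)/n = 0.312500

Simpson's rule: (h/3)[f(x₀) + 4f(x₁) + 2f(x₂) + ... + f(xₙ)]

x_0 = 1.2500, f(x_0) = 1.186231, coefficient = 1
x_1 = 1.5625, f(x_1) = 1.562446, coefficient = 4
x_2 = 1.8750, f(x_2) = 1.788911, coefficient = 2
x_3 = 2.1875, f(x_3) = 1.784539, coefficient = 4
x_4 = 2.5000, f(x_4) = 1.496180, coefficient = 1

I ≈ (0.312500/3) × 19.648174 = 2.046685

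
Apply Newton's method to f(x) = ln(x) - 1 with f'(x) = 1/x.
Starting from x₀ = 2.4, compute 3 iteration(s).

f(x) = ln(x) - 1
f'(x) = 1/x
x₀ = 2.4

Newton-Raphson formula: x_{n+1} = x_n - f(x_n)/f'(x_n)

Iteration 1:
  f(2.400000) = -0.124531
  f'(2.400000) = 0.416667
  x_1 = 2.400000 - (-0.124531)/0.416667 = 2.698875
Iteration 2:
  f(2.698875) = -0.007165
  f'(2.698875) = 0.370525
  x_2 = 2.698875 - (-0.007165)/0.370525 = 2.718212
Iteration 3:
  f(2.718212) = -0.000026
  f'(2.718212) = 0.367889
  x_3 = 2.718212 - (-0.000026)/0.367889 = 2.718282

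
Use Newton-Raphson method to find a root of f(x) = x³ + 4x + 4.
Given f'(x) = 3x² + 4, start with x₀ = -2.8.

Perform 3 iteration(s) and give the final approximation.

f(x) = x³ + 4x + 4
f'(x) = 3x² + 4
x₀ = -2.8

Newton-Raphson formula: x_{n+1} = x_n - f(x_n)/f'(x_n)

Iteration 1:
  f(-2.800000) = -29.152000
  f'(-2.800000) = 27.520000
  x_1 = -2.800000 - (-29.152000)/27.520000 = -1.740698
Iteration 2:
  f(-1.740698) = -8.237154
  f'(-1.740698) = 13.090085
  x_2 = -1.740698 - (-8.237154)/13.090085 = -1.111431
Iteration 3:
  f(-1.111431) = -1.818651
  f'(-1.111431) = 7.705837
  x_3 = -1.111431 - (-1.818651)/7.705837 = -0.875421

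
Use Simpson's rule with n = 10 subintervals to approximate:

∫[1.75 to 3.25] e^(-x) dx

f(x) = e^(-x)
a = 1.75, b = 3.25, n = 10
h = (b - a)/n = 0.150000

Simpson's rule: (h/3)[f(x₀) + 4f(x₁) + 2f(x₂) + ... + f(xₙ)]

x_0 = 1.7500, f(x_0) = 0.173774, coefficient = 1
x_1 = 1.9000, f(x_1) = 0.149569, coefficient = 4
x_2 = 2.0500, f(x_2) = 0.128735, coefficient = 2
x_3 = 2.2000, f(x_3) = 0.110803, coefficient = 4
x_4 = 2.3500, f(x_4) = 0.095369, coefficient = 2
x_5 = 2.5000, f(x_5) = 0.082085, coefficient = 4
x_6 = 2.6500, f(x_6) = 0.070651, coefficient = 2
x_7 = 2.8000, f(x_7) = 0.060810, coefficient = 4
x_8 = 2.9500, f(x_8) = 0.052340, coefficient = 2
x_9 = 3.1000, f(x_9) = 0.045049, coefficient = 4
x_10 = 3.2500, f(x_10) = 0.038774, coefficient = 1

I ≈ (0.150000/3) × 2.700002 = 0.135000
Exact value: 0.135000
Error: 0.000000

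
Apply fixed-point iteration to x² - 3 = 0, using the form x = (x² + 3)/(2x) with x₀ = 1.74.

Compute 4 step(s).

Equation: x² - 3 = 0
Fixed-point form: x = (x² + 3)/(2x)
x₀ = 1.74

x_1 = g(1.740000) = 1.732069
x_2 = g(1.732069) = 1.732051
x_3 = g(1.732051) = 1.732051
x_4 = g(1.732051) = 1.732051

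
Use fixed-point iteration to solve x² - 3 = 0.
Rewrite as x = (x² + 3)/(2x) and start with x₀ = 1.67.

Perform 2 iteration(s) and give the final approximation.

Equation: x² - 3 = 0
Fixed-point form: x = (x² + 3)/(2x)
x₀ = 1.67

x_1 = g(1.670000) = 1.733204
x_2 = g(1.733204) = 1.732051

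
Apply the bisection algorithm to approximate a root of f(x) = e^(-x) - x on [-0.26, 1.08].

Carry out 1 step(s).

f(x) = e^(-x) - x
Initial interval: [-0.26, 1.08]

Iteration 1:
  c_1 = (-0.260000 + 1.080000)/2 = 0.410000
  f(c_1) = f(0.410000) = 0.253650
  f(a) × f(c) ≥ 0, new interval: [0.410000, 1.080000]

After 1 iteration(s), the approximation is c_1 = 0.410000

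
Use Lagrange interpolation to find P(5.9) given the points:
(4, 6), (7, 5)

Lagrange interpolation formula:
P(x) = Σ yᵢ × Lᵢ(x)
where Lᵢ(x) = Π_{j≠i} (x - xⱼ)/(xᵢ - xⱼ)

L_0(5.9) = (5.9 - 7)/(4 - 7) = 0.366667
L_1(5.9) = (5.9 - 4)/(7 - 4) = 0.633333

P(5.9) = 6×L_0(5.9) + 5×L_1(5.9)
P(5.9) = 5.366667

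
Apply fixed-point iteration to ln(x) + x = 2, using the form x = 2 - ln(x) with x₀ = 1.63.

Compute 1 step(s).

Equation: ln(x) + x = 2
Fixed-point form: x = 2 - ln(x)
x₀ = 1.63

x_1 = g(1.630000) = 1.511420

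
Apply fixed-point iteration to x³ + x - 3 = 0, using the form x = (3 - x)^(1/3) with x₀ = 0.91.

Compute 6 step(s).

Equation: x³ + x - 3 = 0
Fixed-point form: x = (3 - x)^(1/3)
x₀ = 0.91

x_1 = g(0.910000) = 1.278543
x_2 = g(1.278543) = 1.198483
x_3 = g(1.198483) = 1.216782
x_4 = g(1.216782) = 1.212648
x_5 = g(1.212648) = 1.213584
x_6 = g(1.213584) = 1.213373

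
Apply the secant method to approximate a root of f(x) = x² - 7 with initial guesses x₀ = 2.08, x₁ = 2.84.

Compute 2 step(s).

f(x) = x² - 7
x₀ = 2.08, x₁ = 2.84

Secant formula: x_{n+1} = x_n - f(x_n)(x_n - x_{n-1})/(f(x_n) - f(x_{n-1}))

Iteration 1:
  f(2.080000) = -2.673600
  f(2.840000) = 1.065600
  x_2 = 2.840000 - 1.065600×(2.840000 - 2.080000)/(1.065600 - (-2.673600))
       = 2.623415
Iteration 2:
  f(2.840000) = 1.065600
  f(2.623415) = -0.117696
  x_3 = 2.623415 - (-0.117696)×(2.623415 - 2.840000)/(-0.117696 - 1.065600)
       = 2.644957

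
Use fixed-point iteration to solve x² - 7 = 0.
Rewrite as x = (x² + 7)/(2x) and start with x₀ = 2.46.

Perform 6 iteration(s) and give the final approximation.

Equation: x² - 7 = 0
Fixed-point form: x = (x² + 7)/(2x)
x₀ = 2.46

x_1 = g(2.460000) = 2.652764
x_2 = g(2.652764) = 2.645761
x_3 = g(2.645761) = 2.645751
x_4 = g(2.645751) = 2.645751
x_5 = g(2.645751) = 2.645751
x_6 = g(2.645751) = 2.645751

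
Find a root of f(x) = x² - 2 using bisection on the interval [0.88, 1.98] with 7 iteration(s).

f(x) = x² - 2
Initial interval: [0.88, 1.98]

Iteration 1:
  c_1 = (0.880000 + 1.980000)/2 = 1.430000
  f(c_1) = f(1.430000) = 0.044900
  f(a) × f(c) < 0, new interval: [0.880000, 1.430000]
Iteration 2:
  c_2 = (0.880000 + 1.430000)/2 = 1.155000
  f(c_2) = f(1.155000) = -0.665975
  f(a) × f(c) ≥ 0, new interval: [1.155000, 1.430000]
Iteration 3:
  c_3 = (1.155000 + 1.430000)/2 = 1.292500
  f(c_3) = f(1.292500) = -0.329444
  f(a) × f(c) ≥ 0, new interval: [1.292500, 1.430000]
Iteration 4:
  c_4 = (1.292500 + 1.430000)/2 = 1.361250
  f(c_4) = f(1.361250) = -0.146998
  f(a) × f(c) ≥ 0, new interval: [1.361250, 1.430000]
Iteration 5:
  c_5 = (1.361250 + 1.430000)/2 = 1.395625
  f(c_5) = f(1.395625) = -0.052231
  f(a) × f(c) ≥ 0, new interval: [1.395625, 1.430000]
Iteration 6:
  c_6 = (1.395625 + 1.430000)/2 = 1.412812
  f(c_6) = f(1.412812) = -0.003961
  f(a) × f(c) ≥ 0, new interval: [1.412812, 1.430000]
Iteration 7:
  c_7 = (1.412812 + 1.430000)/2 = 1.421406
  f(c_7) = f(1.421406) = 0.020396
  f(a) × f(c) < 0, new interval: [1.412812, 1.421406]

After 7 iteration(s), the approximation is c_7 = 1.421406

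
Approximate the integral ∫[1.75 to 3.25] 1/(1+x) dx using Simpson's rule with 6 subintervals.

f(x) = 1/(1+x)
a = 1.75, b = 3.25, n = 6
h = (b - a)/n = 0.250000

Simpson's rule: (h/3)[f(x₀) + 4f(x₁) + 2f(x₂) + ... + f(xₙ)]

x_0 = 1.7500, f(x_0) = 0.363636, coefficient = 1
x_1 = 2.0000, f(x_1) = 0.333333, coefficient = 4
x_2 = 2.2500, f(x_2) = 0.307692, coefficient = 2
x_3 = 2.5000, f(x_3) = 0.285714, coefficient = 4
x_4 = 2.7500, f(x_4) = 0.266667, coefficient = 2
x_5 = 3.0000, f(x_5) = 0.250000, coefficient = 4
x_6 = 3.2500, f(x_6) = 0.235294, coefficient = 1

I ≈ (0.250000/3) × 5.223839 = 0.435320
Exact value: 0.435318
Error: 0.000002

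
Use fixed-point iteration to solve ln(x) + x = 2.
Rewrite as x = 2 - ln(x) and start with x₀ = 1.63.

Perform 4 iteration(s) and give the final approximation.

Equation: ln(x) + x = 2
Fixed-point form: x = 2 - ln(x)
x₀ = 1.63

x_1 = g(1.630000) = 1.511420
x_2 = g(1.511420) = 1.586950
x_3 = g(1.586950) = 1.538186
x_4 = g(1.538186) = 1.569396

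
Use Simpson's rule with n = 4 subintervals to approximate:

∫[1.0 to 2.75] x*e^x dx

f(x) = x*e^x
a = 1.0, b = 2.75, n = 4
h = (b - a)/n = 0.437500

Simpson's rule: (h/3)[f(x₀) + 4f(x₁) + 2f(x₂) + ... + f(xₙ)]

x_0 = 1.0000, f(x_0) = 2.718282, coefficient = 1
x_1 = 1.4375, f(x_1) = 6.052101, coefficient = 4
x_2 = 1.8750, f(x_2) = 12.226536, coefficient = 2
x_3 = 2.3125, f(x_3) = 23.355423, coefficient = 4
x_4 = 2.7500, f(x_4) = 43.017238, coefficient = 1

I ≈ (0.437500/3) × 187.818686 = 27.390225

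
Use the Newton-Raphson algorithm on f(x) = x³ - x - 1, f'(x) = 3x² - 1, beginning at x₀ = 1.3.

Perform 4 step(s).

f(x) = x³ - x - 1
f'(x) = 3x² - 1
x₀ = 1.3

Newton-Raphson formula: x_{n+1} = x_n - f(x_n)/f'(x_n)

Iteration 1:
  f(1.300000) = -0.103000
  f'(1.300000) = 4.070000
  x_1 = 1.300000 - (-0.103000)/4.070000 = 1.325307
Iteration 2:
  f(1.325307) = 0.002514
  f'(1.325307) = 4.269317
  x_2 = 1.325307 - 0.002514/4.269317 = 1.324718
Iteration 3:
  f(1.324718) = 0.000001
  f'(1.324718) = 4.264636
  x_3 = 1.324718 - 0.000001/4.264636 = 1.324718
Iteration 4:
  f(1.324718) = 0.000000
  f'(1.324718) = 4.264633
  x_4 = 1.324718 - 0.000000/4.264633 = 1.324718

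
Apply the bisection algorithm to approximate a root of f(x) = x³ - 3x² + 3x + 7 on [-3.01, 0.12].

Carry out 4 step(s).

f(x) = x³ - 3x² + 3x + 7
Initial interval: [-3.01, 0.12]

Iteration 1:
  c_1 = (-3.010000 + 0.120000)/2 = -1.445000
  f(c_1) = f(-1.445000) = -6.616271
  f(a) × f(c) ≥ 0, new interval: [-1.445000, 0.120000]
Iteration 2:
  c_2 = (-1.445000 + 0.120000)/2 = -0.662500
  f(c_2) = f(-0.662500) = 3.405006
  f(a) × f(c) < 0, new interval: [-1.445000, -0.662500]
Iteration 3:
  c_3 = (-1.445000 + (-0.662500))/2 = -1.053750
  f(c_3) = f(-1.053750) = -0.662490
  f(a) × f(c) ≥ 0, new interval: [-1.053750, -0.662500]
Iteration 4:
  c_4 = (-1.053750 + (-0.662500))/2 = -0.858125
  f(c_4) = f(-0.858125) = 1.584585
  f(a) × f(c) < 0, new interval: [-1.053750, -0.858125]

After 4 iteration(s), the approximation is c_4 = -0.858125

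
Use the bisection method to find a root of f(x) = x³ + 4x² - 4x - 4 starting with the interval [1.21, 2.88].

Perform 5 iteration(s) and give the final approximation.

f(x) = x³ + 4x² - 4x - 4
Initial interval: [1.21, 2.88]

Iteration 1:
  c_1 = (1.210000 + 2.880000)/2 = 2.045000
  f(c_1) = f(2.045000) = 13.100341
  f(a) × f(c) < 0, new interval: [1.210000, 2.045000]
Iteration 2:
  c_2 = (1.210000 + 2.045000)/2 = 1.627500
  f(c_2) = f(1.627500) = 4.395876
  f(a) × f(c) < 0, new interval: [1.210000, 1.627500]
Iteration 3:
  c_3 = (1.210000 + 1.627500)/2 = 1.418750
  f(c_3) = f(1.418750) = 1.232139
  f(a) × f(c) < 0, new interval: [1.210000, 1.418750]
Iteration 4:
  c_4 = (1.210000 + 1.418750)/2 = 1.314375
  f(c_4) = f(1.314375) = -0.076483
  f(a) × f(c) ≥ 0, new interval: [1.314375, 1.418750]
Iteration 5:
  c_5 = (1.314375 + 1.418750)/2 = 1.366563
  f(c_5) = f(1.366563) = 0.555768
  f(a) × f(c) < 0, new interval: [1.314375, 1.366563]

After 5 iteration(s), the approximation is c_5 = 1.366563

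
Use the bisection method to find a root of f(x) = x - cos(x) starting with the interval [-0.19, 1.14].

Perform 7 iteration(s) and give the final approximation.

f(x) = x - cos(x)
Initial interval: [-0.19, 1.14]

Iteration 1:
  c_1 = (-0.190000 + 1.140000)/2 = 0.475000
  f(c_1) = f(0.475000) = -0.414293
  f(a) × f(c) ≥ 0, new interval: [0.475000, 1.140000]
Iteration 2:
  c_2 = (0.475000 + 1.140000)/2 = 0.807500
  f(c_2) = f(0.807500) = 0.116193
  f(a) × f(c) < 0, new interval: [0.475000, 0.807500]
Iteration 3:
  c_3 = (0.475000 + 0.807500)/2 = 0.641250
  f(c_3) = f(0.641250) = -0.160099
  f(a) × f(c) ≥ 0, new interval: [0.641250, 0.807500]
Iteration 4:
  c_4 = (0.641250 + 0.807500)/2 = 0.724375
  f(c_4) = f(0.724375) = -0.024539
  f(a) × f(c) ≥ 0, new interval: [0.724375, 0.807500]
Iteration 5:
  c_5 = (0.724375 + 0.807500)/2 = 0.765937
  f(c_5) = f(0.765937) = 0.045205
  f(a) × f(c) < 0, new interval: [0.724375, 0.765937]
Iteration 6:
  c_6 = (0.724375 + 0.765937)/2 = 0.745156
  f(c_6) = f(0.745156) = 0.010174
  f(a) × f(c) < 0, new interval: [0.724375, 0.745156]
Iteration 7:
  c_7 = (0.724375 + 0.745156)/2 = 0.734766
  f(c_7) = f(0.734766) = -0.007222
  f(a) × f(c) ≥ 0, new interval: [0.734766, 0.745156]

After 7 iteration(s), the approximation is c_7 = 0.734766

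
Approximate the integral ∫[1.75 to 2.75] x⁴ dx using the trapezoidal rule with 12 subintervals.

f(x) = x⁴
a = 1.75, b = 2.75, n = 12
h = (b - a)/n = 0.083333

Trapezoidal rule: (h/2)[f(x₀) + 2f(x₁) + 2f(x₂) + ... + f(xₙ)]

x_0 = 1.7500, f(x_0) = 9.378906, coefficient = 1
x_1 = 1.8333, f(x_1) = 11.297068, coefficient = 2
x_2 = 1.9167, f(x_2) = 13.495419, coefficient = 2
x_3 = 2.0000, f(x_3) = 16.000000, coefficient = 2
x_4 = 2.0833, f(x_4) = 18.838011, coefficient = 2
x_5 = 2.1667, f(x_5) = 22.037809, coefficient = 2
x_6 = 2.2500, f(x_6) = 25.628906, coefficient = 2
x_7 = 2.3333, f(x_7) = 29.641975, coefficient = 2
x_8 = 2.4167, f(x_8) = 34.108845, coefficient = 2
x_9 = 2.5000, f(x_9) = 39.062500, coefficient = 2
x_10 = 2.5833, f(x_10) = 44.537085, coefficient = 2
x_11 = 2.6667, f(x_11) = 50.567901, coefficient = 2
x_12 = 2.7500, f(x_12) = 57.191406, coefficient = 1

I ≈ (0.083333/2) × 677.001350 = 28.208390
Exact value: 28.172656
Error: 0.035733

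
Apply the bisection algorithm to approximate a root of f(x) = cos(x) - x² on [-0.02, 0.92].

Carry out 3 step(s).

f(x) = cos(x) - x²
Initial interval: [-0.02, 0.92]

Iteration 1:
  c_1 = (-0.020000 + 0.920000)/2 = 0.450000
  f(c_1) = f(0.450000) = 0.697947
  f(a) × f(c) ≥ 0, new interval: [0.450000, 0.920000]
Iteration 2:
  c_2 = (0.450000 + 0.920000)/2 = 0.685000
  f(c_2) = f(0.685000) = 0.305194
  f(a) × f(c) ≥ 0, new interval: [0.685000, 0.920000]
Iteration 3:
  c_3 = (0.685000 + 0.920000)/2 = 0.802500
  f(c_3) = f(0.802500) = 0.050905
  f(a) × f(c) ≥ 0, new interval: [0.802500, 0.920000]

After 3 iteration(s), the approximation is c_3 = 0.802500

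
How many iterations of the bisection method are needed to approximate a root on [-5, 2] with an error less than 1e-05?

We need (b-a)/2^n ≤ 1e-05
(2 - (-5))/2^n ≤ 1e-05
7/2^n ≤ 1e-05
2^n ≥ 700000
n ≥ log₂(700000) = 19.42
n ≥ 20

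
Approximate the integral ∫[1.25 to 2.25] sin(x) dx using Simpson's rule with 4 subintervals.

f(x) = sin(x)
a = 1.25, b = 2.25, n = 4
h = (b - a)/n = 0.250000

Simpson's rule: (h/3)[f(x₀) + 4f(x₁) + 2f(x₂) + ... + f(xₙ)]

x_0 = 1.2500, f(x_0) = 0.948985, coefficient = 1
x_1 = 1.5000, f(x_1) = 0.997495, coefficient = 4
x_2 = 1.7500, f(x_2) = 0.983986, coefficient = 2
x_3 = 2.0000, f(x_3) = 0.909297, coefficient = 4
x_4 = 2.2500, f(x_4) = 0.778073, coefficient = 1

I ≈ (0.250000/3) × 11.322199 = 0.943517
Exact value: 0.943496
Error: 0.000021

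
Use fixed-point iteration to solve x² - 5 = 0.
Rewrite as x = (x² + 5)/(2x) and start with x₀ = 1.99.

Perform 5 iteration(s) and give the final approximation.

Equation: x² - 5 = 0
Fixed-point form: x = (x² + 5)/(2x)
x₀ = 1.99

x_1 = g(1.990000) = 2.251281
x_2 = g(2.251281) = 2.236119
x_3 = g(2.236119) = 2.236068
x_4 = g(2.236068) = 2.236068
x_5 = g(2.236068) = 2.236068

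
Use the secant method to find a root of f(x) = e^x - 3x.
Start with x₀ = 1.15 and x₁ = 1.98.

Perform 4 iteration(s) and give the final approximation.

f(x) = e^x - 3x
x₀ = 1.15, x₁ = 1.98

Secant formula: x_{n+1} = x_n - f(x_n)(x_n - x_{n-1})/(f(x_n) - f(x_{n-1}))

Iteration 1:
  f(1.150000) = -0.291807
  f(1.980000) = 1.302743
  x_2 = 1.980000 - 1.302743×(1.980000 - 1.150000)/(1.302743 - (-0.291807))
       = 1.301892
Iteration 2:
  f(1.980000) = 1.302743
  f(1.301892) = -0.229430
  x_3 = 1.301892 - (-0.229430)×(1.301892 - 1.980000)/(-0.229430 - 1.302743)
       = 1.403433
Iteration 3:
  f(1.301892) = -0.229430
  f(1.403433) = -0.141153
  x_4 = 1.403433 - (-0.141153)×(1.403433 - 1.301892)/(-0.141153 - (-0.229430))
       = 1.565796
Iteration 4:
  f(1.403433) = -0.141153
  f(1.565796) = 0.089095
  x_5 = 1.565796 - 0.089095×(1.565796 - 1.403433)/(0.089095 - (-0.141153))
       = 1.502969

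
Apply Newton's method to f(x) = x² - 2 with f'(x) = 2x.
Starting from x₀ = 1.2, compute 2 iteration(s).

f(x) = x² - 2
f'(x) = 2x
x₀ = 1.2

Newton-Raphson formula: x_{n+1} = x_n - f(x_n)/f'(x_n)

Iteration 1:
  f(1.200000) = -0.560000
  f'(1.200000) = 2.400000
  x_1 = 1.200000 - (-0.560000)/2.400000 = 1.433333
Iteration 2:
  f(1.433333) = 0.054444
  f'(1.433333) = 2.866667
  x_2 = 1.433333 - 0.054444/2.866667 = 1.414341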